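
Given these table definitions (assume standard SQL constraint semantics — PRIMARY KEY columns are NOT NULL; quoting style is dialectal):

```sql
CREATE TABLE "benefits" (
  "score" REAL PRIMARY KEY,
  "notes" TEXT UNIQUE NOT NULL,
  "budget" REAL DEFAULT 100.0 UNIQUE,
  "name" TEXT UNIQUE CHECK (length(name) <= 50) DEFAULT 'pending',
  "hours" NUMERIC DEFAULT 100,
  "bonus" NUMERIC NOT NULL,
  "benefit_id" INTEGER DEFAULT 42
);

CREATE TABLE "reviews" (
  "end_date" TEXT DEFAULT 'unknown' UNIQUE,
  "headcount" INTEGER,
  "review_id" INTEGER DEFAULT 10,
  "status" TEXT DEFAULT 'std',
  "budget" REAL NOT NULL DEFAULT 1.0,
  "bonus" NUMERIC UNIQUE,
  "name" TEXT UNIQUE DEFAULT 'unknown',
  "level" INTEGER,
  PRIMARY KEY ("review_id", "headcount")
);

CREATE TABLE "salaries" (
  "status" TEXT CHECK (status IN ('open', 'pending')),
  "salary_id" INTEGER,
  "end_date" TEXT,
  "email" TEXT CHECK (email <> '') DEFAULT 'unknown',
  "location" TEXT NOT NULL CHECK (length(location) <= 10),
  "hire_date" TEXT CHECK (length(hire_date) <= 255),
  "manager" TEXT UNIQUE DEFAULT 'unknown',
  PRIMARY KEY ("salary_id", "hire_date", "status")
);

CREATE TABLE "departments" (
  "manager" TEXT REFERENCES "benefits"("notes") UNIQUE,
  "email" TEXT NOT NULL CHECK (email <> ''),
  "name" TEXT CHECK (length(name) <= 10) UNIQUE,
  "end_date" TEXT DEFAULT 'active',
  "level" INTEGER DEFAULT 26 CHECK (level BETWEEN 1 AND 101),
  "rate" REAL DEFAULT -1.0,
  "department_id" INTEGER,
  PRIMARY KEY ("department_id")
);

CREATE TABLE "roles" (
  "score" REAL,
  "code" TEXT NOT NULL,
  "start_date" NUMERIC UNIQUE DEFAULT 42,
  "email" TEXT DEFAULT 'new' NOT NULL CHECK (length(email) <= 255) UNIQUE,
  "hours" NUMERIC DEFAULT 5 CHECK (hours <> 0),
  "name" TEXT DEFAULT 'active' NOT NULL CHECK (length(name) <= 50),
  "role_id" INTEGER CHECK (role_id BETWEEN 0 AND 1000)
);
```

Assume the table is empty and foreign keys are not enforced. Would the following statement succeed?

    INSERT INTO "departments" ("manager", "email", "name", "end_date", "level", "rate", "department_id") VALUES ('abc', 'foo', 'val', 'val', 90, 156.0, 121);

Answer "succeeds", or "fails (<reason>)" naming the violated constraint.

succeeds

NOT NULL columns: department_id is supplied; email is supplied.
CHECK constraints: 'foo' satisfies (email <> ''); 'val' satisfies (length(name) <= 10); 90 satisfies (level BETWEEN 1 AND 101).
No constraint is violated.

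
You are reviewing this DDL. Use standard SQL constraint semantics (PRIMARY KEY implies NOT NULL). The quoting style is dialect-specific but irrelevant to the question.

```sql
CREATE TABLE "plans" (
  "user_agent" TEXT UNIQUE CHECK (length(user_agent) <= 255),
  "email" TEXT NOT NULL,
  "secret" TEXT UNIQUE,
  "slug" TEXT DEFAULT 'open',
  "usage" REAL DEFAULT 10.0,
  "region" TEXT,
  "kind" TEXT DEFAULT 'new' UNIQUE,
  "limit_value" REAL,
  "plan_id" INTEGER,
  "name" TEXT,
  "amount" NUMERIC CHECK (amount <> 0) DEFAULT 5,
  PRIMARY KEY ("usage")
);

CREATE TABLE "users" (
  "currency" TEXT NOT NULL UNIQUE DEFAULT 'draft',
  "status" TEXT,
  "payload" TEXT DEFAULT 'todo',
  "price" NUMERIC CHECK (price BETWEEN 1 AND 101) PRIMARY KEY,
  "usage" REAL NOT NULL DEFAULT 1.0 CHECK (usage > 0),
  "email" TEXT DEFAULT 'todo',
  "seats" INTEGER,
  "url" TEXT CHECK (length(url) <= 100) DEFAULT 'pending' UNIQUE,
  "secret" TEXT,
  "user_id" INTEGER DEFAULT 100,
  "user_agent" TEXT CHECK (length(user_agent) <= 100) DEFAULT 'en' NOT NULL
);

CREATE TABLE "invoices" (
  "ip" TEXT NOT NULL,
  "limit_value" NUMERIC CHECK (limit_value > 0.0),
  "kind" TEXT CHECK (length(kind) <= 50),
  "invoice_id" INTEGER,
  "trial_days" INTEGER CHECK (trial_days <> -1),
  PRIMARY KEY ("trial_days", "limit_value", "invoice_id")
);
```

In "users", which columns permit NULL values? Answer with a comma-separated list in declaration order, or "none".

status, payload, email, seats, url, secret, user_id

- currency: declared NOT NULL → not nullable.
- status: no NOT NULL constraint applies → nullable.
- payload: DEFAULT only fills an omitted column; an explicit NULL is still allowed → nullable.
- price: part of the PRIMARY KEY, which implies NOT NULL → not nullable.
- usage: declared NOT NULL → not nullable.
- email: DEFAULT only fills an omitted column; an explicit NULL is still allowed → nullable.
- seats: no NOT NULL constraint applies → nullable.
- url: CHECK does not forbid NULL (a CHECK constraint passes when its expression is NULL) → nullable.
- secret: no NOT NULL constraint applies → nullable.
- user_id: DEFAULT only fills an omitted column; an explicit NULL is still allowed → nullable.
- user_agent: declared NOT NULL → not nullable.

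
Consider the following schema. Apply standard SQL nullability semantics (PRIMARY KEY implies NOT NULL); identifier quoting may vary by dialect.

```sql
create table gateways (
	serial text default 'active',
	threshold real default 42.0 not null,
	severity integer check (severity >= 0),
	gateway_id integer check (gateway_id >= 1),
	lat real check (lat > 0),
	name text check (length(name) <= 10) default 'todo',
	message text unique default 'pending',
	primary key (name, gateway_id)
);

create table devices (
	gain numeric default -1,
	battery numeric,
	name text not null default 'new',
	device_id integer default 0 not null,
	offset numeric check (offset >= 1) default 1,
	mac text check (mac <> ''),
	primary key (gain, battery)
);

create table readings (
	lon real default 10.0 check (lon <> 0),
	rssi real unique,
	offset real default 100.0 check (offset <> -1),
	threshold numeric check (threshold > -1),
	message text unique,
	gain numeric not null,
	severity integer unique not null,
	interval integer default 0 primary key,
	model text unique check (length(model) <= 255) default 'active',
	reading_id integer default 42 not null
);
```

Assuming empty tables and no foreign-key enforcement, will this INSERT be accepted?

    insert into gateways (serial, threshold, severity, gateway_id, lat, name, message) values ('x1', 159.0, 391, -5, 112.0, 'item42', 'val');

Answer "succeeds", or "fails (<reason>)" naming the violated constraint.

The value -5 for gateway_id violates CHECK (gateway_id >= 1).

fails (CHECK on gateway_id)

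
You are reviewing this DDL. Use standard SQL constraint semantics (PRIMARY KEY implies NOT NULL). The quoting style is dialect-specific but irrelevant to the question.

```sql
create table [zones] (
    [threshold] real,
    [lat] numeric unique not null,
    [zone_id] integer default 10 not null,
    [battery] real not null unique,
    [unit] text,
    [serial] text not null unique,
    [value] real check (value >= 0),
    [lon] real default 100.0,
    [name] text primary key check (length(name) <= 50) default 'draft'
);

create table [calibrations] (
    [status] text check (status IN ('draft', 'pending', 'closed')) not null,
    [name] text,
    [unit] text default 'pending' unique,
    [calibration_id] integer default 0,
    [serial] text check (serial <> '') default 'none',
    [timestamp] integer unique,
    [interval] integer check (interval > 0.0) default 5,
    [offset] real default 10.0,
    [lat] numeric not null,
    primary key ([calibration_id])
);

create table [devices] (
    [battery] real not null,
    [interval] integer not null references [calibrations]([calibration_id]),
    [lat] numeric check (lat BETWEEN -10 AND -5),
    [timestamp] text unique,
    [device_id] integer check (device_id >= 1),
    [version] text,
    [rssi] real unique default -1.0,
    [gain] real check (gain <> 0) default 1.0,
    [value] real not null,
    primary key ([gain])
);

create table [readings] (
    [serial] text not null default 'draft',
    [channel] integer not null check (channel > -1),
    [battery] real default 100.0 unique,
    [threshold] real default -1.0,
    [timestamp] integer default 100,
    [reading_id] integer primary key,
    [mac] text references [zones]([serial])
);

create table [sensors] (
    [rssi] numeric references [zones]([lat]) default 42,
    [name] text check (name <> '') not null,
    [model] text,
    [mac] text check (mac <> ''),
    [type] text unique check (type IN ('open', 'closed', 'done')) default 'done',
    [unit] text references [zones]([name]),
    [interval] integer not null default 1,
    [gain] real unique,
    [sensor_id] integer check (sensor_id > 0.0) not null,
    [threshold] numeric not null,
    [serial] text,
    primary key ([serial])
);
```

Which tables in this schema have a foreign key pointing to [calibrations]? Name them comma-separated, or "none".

devices

- devices.interval references calibrations(calibration_id).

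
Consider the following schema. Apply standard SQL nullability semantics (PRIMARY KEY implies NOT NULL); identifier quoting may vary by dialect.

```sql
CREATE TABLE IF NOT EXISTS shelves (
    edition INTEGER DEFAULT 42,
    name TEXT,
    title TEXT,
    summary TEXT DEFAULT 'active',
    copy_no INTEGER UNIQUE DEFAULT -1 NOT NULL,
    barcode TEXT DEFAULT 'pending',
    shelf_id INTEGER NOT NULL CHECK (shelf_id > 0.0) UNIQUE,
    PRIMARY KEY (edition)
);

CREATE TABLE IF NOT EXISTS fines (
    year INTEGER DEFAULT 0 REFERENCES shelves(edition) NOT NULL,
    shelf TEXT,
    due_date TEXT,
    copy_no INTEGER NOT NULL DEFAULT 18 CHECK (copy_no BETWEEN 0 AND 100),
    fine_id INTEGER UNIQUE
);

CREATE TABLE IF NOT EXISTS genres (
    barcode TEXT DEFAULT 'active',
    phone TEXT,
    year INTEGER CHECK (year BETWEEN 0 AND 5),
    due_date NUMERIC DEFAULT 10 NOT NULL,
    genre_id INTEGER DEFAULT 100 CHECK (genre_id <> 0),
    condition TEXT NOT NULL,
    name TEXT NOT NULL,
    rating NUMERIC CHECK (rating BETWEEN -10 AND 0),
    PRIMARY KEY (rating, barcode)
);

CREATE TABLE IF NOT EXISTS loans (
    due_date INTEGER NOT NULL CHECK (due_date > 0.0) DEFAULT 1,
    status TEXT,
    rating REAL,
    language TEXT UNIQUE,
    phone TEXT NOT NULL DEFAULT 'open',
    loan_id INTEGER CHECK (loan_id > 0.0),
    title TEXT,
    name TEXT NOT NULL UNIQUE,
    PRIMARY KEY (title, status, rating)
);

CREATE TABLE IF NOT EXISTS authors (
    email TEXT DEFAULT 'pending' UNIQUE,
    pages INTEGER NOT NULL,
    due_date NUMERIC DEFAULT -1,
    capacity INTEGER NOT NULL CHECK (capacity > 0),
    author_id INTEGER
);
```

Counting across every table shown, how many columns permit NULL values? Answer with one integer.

shelves: 4 nullable (name, title, summary, barcode — PK (edition) and explicit NOT NULL columns excluded).
fines: 3 nullable (shelf, due_date, fine_id — PK none and explicit NOT NULL columns excluded).
genres: 3 nullable (phone, year, genre_id — PK (rating, barcode) and explicit NOT NULL columns excluded).
loans: 2 nullable (language, loan_id — PK (title, status, rating) and explicit NOT NULL columns excluded).
authors: 3 nullable (email, due_date, author_id — PK none and explicit NOT NULL columns excluded).
Total: 4 + 3 + 3 + 2 + 3 = 15.

15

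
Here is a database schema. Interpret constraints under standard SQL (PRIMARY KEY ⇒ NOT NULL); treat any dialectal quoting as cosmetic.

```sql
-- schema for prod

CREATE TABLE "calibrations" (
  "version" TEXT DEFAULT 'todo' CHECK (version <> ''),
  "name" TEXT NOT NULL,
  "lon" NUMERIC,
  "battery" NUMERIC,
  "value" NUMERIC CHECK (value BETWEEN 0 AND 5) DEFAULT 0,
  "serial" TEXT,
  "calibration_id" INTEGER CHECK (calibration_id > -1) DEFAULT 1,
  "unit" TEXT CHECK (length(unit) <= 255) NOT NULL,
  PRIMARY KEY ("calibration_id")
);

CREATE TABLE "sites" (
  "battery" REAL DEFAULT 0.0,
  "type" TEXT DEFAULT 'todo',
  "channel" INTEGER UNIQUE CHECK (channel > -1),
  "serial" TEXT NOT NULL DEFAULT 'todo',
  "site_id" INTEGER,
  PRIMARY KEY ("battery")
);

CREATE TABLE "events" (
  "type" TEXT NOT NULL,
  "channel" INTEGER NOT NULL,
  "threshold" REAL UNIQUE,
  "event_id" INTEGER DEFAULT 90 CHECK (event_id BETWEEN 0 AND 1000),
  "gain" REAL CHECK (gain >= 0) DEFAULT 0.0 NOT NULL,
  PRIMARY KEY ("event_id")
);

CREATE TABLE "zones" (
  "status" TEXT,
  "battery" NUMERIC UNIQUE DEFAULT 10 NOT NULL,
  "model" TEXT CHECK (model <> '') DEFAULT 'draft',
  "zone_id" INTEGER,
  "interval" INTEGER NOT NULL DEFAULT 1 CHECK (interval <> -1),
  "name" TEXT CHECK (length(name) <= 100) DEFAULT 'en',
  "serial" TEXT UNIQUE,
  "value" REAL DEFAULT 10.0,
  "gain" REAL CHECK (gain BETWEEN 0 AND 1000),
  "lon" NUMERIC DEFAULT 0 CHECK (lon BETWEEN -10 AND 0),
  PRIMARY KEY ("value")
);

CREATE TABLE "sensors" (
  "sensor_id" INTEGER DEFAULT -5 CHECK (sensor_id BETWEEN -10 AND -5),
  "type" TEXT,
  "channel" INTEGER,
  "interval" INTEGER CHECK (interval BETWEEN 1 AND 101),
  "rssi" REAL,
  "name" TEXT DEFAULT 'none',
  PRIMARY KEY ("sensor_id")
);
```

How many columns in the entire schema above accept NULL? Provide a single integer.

calibrations: 5 nullable (version, lon, battery, value, serial — PK (calibration_id) and explicit NOT NULL columns excluded).
sites: 3 nullable (type, channel, site_id — PK (battery) and explicit NOT NULL columns excluded).
events: 1 nullable (threshold — PK (event_id) and explicit NOT NULL columns excluded).
zones: 7 nullable (status, model, zone_id, name, serial, gain, lon — PK (value) and explicit NOT NULL columns excluded).
sensors: 5 nullable (type, channel, interval, rssi, name — PK (sensor_id) and explicit NOT NULL columns excluded).
Total: 5 + 3 + 1 + 7 + 5 = 21.

21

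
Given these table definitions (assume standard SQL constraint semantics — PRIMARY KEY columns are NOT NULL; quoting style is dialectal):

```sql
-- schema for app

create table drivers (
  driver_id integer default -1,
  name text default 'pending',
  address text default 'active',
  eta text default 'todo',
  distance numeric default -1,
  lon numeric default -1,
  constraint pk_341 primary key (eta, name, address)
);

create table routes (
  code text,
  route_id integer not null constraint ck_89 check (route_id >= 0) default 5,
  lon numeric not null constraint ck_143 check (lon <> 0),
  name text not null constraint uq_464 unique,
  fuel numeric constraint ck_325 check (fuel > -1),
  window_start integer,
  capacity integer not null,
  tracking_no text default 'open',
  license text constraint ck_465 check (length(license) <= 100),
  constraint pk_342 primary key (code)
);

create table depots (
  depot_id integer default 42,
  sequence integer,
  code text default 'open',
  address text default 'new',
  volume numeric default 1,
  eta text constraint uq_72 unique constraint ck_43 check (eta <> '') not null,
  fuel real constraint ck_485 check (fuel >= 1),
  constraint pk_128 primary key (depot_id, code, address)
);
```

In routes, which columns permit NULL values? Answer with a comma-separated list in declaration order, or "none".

- code: part of the PRIMARY KEY, which implies NOT NULL → not nullable.
- route_id: declared NOT NULL → not nullable.
- lon: declared NOT NULL → not nullable.
- name: declared NOT NULL → not nullable.
- fuel: CHECK does not forbid NULL (a CHECK constraint passes when its expression is NULL) → nullable.
- window_start: no NOT NULL constraint applies → nullable.
- capacity: declared NOT NULL → not nullable.
- tracking_no: DEFAULT only fills an omitted column; an explicit NULL is still allowed → nullable.
- license: CHECK does not forbid NULL (a CHECK constraint passes when its expression is NULL) → nullable.

fuel, window_start, tracking_no, license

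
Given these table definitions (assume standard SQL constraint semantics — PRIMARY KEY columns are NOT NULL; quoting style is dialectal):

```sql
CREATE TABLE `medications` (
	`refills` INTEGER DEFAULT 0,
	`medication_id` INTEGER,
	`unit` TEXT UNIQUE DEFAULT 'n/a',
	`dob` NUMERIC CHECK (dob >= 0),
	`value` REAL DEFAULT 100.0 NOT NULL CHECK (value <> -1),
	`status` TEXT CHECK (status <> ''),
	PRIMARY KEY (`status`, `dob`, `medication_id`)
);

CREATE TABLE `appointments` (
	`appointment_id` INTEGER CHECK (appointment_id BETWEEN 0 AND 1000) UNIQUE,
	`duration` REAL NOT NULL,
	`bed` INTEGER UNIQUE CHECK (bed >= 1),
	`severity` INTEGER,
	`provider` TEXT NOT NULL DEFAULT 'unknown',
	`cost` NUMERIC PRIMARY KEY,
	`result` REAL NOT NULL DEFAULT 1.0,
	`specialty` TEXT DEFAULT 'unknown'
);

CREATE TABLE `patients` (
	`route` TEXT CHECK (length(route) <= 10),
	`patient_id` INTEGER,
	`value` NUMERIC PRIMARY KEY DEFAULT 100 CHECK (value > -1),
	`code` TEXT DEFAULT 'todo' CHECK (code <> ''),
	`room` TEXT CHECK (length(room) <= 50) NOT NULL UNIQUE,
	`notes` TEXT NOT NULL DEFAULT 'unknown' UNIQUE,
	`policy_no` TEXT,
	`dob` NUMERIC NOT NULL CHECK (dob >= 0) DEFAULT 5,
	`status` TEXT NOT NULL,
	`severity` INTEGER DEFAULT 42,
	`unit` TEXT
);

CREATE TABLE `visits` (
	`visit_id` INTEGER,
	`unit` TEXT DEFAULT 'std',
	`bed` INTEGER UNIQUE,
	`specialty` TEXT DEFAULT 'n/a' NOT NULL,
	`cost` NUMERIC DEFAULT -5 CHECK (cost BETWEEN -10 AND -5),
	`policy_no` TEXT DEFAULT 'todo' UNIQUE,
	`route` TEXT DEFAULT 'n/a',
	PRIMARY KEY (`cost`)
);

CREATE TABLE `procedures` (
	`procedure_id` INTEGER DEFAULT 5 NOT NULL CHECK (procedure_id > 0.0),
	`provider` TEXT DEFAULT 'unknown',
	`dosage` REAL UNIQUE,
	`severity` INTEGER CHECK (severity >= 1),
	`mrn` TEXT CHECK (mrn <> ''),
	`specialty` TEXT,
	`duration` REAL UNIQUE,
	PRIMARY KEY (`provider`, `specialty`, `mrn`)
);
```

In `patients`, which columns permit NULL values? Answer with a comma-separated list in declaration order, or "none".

- route: CHECK does not forbid NULL (a CHECK constraint passes when its expression is NULL) → nullable.
- patient_id: no NOT NULL constraint applies → nullable.
- value: part of the PRIMARY KEY, which implies NOT NULL → not nullable.
- code: CHECK does not forbid NULL (a CHECK constraint passes when its expression is NULL) → nullable.
- room: declared NOT NULL → not nullable.
- notes: declared NOT NULL → not nullable.
- policy_no: no NOT NULL constraint applies → nullable.
- dob: declared NOT NULL → not nullable.
- status: declared NOT NULL → not nullable.
- severity: DEFAULT only fills an omitted column; an explicit NULL is still allowed → nullable.
- unit: no NOT NULL constraint applies → nullable.

route, patient_id, code, policy_no, severity, unit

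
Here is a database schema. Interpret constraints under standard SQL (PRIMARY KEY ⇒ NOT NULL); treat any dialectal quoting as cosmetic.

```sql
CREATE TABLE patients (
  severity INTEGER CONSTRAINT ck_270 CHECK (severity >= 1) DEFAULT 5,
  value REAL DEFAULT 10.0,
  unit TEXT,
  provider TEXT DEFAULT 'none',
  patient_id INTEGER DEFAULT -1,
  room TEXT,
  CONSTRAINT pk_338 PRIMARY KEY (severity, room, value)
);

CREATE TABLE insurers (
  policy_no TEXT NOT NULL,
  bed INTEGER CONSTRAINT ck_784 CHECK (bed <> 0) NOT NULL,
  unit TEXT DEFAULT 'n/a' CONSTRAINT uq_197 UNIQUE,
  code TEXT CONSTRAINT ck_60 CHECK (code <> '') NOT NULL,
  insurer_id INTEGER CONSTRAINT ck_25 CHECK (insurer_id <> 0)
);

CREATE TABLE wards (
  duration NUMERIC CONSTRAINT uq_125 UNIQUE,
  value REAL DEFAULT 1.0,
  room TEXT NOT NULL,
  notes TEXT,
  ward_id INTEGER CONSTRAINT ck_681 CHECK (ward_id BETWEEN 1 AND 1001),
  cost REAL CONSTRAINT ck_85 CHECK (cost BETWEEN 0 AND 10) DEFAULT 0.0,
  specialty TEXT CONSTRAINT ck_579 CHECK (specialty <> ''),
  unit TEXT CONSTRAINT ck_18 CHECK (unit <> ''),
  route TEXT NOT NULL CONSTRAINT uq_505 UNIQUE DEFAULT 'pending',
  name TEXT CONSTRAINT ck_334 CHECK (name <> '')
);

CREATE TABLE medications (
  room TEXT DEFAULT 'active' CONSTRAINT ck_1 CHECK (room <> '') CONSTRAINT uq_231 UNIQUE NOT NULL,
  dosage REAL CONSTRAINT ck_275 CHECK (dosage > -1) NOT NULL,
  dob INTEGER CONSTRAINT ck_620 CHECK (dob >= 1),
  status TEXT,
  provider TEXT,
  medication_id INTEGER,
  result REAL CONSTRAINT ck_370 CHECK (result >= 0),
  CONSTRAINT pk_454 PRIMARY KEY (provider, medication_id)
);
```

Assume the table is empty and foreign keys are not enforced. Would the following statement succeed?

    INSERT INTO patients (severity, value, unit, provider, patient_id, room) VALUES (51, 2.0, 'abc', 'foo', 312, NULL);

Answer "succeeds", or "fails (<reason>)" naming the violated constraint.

fails (NOT NULL on room)

room is explicitly set to NULL, but room is part of the PRIMARY KEY (implied NOT NULL).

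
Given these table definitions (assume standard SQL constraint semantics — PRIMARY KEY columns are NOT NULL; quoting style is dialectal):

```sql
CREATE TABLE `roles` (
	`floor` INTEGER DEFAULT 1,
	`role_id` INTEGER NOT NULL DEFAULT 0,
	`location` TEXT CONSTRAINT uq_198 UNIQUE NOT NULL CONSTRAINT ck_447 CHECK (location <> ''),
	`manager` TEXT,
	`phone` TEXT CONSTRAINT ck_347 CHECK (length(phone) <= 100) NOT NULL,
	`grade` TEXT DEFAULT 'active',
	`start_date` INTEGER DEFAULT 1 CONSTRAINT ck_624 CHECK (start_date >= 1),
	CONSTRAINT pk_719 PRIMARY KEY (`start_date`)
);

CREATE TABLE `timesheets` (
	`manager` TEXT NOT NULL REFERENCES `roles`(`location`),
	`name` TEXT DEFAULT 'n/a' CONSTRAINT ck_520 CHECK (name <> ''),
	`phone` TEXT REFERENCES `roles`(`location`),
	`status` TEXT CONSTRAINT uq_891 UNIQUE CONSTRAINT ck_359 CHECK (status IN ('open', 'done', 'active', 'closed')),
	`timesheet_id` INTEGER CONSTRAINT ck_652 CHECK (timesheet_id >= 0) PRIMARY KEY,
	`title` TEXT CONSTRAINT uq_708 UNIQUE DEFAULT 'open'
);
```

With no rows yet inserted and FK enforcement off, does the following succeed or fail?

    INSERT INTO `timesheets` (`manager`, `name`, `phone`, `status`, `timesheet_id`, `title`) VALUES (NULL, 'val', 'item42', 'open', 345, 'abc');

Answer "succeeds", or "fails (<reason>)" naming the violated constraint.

manager is explicitly set to NULL, but manager is declared NOT NULL.

fails (NOT NULL on manager)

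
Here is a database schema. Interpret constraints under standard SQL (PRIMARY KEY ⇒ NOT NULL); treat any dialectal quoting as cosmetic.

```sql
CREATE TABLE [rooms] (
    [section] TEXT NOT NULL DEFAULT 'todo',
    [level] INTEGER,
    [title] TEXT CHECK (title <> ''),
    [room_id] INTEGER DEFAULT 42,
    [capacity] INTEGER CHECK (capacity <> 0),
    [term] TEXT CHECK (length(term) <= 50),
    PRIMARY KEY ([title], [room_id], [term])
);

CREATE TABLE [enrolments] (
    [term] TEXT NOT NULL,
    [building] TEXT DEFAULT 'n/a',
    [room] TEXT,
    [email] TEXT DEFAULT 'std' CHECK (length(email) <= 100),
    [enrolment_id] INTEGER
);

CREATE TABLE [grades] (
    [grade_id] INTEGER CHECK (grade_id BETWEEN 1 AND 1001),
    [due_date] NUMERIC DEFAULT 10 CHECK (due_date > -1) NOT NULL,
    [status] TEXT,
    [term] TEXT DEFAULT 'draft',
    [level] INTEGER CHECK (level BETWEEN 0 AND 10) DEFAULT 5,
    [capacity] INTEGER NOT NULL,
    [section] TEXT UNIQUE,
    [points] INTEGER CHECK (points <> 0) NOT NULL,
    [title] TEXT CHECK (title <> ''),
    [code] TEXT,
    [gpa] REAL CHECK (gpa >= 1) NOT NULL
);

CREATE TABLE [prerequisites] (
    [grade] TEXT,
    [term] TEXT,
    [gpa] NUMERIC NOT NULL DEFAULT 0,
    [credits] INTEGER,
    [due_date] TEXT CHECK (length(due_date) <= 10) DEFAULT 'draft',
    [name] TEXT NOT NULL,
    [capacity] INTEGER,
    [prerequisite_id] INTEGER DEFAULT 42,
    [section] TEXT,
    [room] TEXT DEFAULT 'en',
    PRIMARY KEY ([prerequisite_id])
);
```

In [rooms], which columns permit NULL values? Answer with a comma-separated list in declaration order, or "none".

level, capacity

- section: declared NOT NULL → not nullable.
- level: no NOT NULL constraint applies → nullable.
- title: part of the PRIMARY KEY, which implies NOT NULL → not nullable.
- room_id: part of the PRIMARY KEY, which implies NOT NULL → not nullable.
- capacity: CHECK does not forbid NULL (a CHECK constraint passes when its expression is NULL) → nullable.
- term: part of the PRIMARY KEY, which implies NOT NULL → not nullable.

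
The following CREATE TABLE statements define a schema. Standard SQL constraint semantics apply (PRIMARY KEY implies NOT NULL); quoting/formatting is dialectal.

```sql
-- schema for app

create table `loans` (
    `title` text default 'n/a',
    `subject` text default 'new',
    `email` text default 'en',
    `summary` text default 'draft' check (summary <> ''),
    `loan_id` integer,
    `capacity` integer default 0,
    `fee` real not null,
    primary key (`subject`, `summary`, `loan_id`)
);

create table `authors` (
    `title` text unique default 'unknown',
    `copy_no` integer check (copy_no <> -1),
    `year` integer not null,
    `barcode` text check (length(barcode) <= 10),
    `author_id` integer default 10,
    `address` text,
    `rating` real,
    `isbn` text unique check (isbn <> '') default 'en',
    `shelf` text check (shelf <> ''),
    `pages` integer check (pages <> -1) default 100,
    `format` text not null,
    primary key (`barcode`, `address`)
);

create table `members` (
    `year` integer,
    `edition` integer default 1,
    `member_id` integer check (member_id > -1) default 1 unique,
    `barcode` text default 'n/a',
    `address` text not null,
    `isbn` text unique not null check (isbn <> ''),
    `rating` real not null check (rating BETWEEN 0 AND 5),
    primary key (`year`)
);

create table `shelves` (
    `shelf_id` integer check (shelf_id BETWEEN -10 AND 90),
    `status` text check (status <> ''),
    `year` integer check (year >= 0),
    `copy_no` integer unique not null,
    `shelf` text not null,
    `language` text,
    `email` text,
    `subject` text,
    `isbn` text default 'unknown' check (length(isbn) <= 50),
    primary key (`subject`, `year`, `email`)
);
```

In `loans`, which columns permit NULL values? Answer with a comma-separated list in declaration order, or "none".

title, email, capacity

- title: DEFAULT only fills an omitted column; an explicit NULL is still allowed → nullable.
- subject: part of the PRIMARY KEY, which implies NOT NULL → not nullable.
- email: DEFAULT only fills an omitted column; an explicit NULL is still allowed → nullable.
- summary: part of the PRIMARY KEY, which implies NOT NULL → not nullable.
- loan_id: part of the PRIMARY KEY, which implies NOT NULL → not nullable.
- capacity: DEFAULT only fills an omitted column; an explicit NULL is still allowed → nullable.
- fee: declared NOT NULL → not nullable.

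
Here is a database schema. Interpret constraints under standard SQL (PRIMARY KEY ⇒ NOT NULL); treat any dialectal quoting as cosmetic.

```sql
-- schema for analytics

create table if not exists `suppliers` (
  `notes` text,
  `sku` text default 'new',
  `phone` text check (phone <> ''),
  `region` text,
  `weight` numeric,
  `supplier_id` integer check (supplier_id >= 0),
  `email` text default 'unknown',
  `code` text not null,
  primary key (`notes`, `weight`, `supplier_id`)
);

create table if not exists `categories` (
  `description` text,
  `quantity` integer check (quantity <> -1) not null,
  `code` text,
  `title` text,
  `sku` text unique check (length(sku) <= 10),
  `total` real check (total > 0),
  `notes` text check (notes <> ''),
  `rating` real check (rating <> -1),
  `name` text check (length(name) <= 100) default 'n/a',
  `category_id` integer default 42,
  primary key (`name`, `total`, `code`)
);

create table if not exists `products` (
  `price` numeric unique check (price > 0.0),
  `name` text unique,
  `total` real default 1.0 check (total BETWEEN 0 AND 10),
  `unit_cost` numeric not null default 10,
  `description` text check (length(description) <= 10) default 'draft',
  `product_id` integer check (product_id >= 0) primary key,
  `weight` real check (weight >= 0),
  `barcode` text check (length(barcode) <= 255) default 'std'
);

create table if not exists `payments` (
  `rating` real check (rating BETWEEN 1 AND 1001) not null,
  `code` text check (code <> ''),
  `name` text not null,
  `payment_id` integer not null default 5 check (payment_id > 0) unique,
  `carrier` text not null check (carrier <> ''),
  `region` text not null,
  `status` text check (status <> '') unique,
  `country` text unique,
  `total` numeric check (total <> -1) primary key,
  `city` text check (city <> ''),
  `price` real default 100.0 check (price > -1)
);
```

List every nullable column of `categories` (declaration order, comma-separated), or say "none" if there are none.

- description: no NOT NULL constraint applies → nullable.
- quantity: declared NOT NULL → not nullable.
- code: part of the PRIMARY KEY, which implies NOT NULL → not nullable.
- title: no NOT NULL constraint applies → nullable.
- sku: CHECK does not forbid NULL (a CHECK constraint passes when its expression is NULL) → nullable.
- total: part of the PRIMARY KEY, which implies NOT NULL → not nullable.
- notes: CHECK does not forbid NULL (a CHECK constraint passes when its expression is NULL) → nullable.
- rating: CHECK does not forbid NULL (a CHECK constraint passes when its expression is NULL) → nullable.
- name: part of the PRIMARY KEY, which implies NOT NULL → not nullable.
- category_id: DEFAULT only fills an omitted column; an explicit NULL is still allowed → nullable.

description, title, sku, notes, rating, category_id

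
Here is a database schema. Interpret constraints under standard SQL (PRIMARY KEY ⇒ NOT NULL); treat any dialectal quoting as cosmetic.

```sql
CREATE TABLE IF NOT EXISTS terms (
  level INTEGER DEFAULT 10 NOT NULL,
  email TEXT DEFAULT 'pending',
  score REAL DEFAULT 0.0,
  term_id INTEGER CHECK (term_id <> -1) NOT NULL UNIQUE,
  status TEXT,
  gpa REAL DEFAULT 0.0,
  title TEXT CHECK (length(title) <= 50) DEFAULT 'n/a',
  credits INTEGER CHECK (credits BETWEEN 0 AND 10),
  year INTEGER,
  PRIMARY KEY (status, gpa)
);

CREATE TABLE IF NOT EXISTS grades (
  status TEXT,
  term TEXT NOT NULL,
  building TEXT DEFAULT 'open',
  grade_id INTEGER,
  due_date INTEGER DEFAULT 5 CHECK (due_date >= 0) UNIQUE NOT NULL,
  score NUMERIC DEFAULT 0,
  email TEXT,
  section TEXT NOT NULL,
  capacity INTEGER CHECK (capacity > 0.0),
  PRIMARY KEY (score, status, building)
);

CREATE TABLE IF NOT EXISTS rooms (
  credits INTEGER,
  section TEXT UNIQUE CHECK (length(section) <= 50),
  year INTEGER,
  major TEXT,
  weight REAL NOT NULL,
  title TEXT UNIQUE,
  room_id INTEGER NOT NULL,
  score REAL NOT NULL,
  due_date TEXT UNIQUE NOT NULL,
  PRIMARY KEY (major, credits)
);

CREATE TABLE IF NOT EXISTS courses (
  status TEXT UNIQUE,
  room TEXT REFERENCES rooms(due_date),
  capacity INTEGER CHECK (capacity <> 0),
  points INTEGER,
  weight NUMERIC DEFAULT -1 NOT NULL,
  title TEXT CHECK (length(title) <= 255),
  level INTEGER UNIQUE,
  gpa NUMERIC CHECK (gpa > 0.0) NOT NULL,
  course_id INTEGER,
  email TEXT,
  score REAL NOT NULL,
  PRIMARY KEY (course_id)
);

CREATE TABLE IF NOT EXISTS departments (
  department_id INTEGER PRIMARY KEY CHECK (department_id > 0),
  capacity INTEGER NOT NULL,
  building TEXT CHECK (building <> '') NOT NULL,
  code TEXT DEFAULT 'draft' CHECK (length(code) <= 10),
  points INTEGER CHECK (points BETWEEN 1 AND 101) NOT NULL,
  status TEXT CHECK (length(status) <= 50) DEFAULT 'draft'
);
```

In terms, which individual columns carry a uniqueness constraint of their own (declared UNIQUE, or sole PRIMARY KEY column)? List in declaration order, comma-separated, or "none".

term_id

- level: no UNIQUE or single-column PK constraint.
- email: no UNIQUE or single-column PK constraint.
- score: no UNIQUE or single-column PK constraint.
- term_id: declared UNIQUE → unique.
- status: part of a composite PRIMARY KEY — only the tuple is unique, not this column on its own.
- gpa: part of a composite PRIMARY KEY — only the tuple is unique, not this column on its own.
- title: no UNIQUE or single-column PK constraint.
- credits: no UNIQUE or single-column PK constraint.
- year: no UNIQUE or single-column PK constraint.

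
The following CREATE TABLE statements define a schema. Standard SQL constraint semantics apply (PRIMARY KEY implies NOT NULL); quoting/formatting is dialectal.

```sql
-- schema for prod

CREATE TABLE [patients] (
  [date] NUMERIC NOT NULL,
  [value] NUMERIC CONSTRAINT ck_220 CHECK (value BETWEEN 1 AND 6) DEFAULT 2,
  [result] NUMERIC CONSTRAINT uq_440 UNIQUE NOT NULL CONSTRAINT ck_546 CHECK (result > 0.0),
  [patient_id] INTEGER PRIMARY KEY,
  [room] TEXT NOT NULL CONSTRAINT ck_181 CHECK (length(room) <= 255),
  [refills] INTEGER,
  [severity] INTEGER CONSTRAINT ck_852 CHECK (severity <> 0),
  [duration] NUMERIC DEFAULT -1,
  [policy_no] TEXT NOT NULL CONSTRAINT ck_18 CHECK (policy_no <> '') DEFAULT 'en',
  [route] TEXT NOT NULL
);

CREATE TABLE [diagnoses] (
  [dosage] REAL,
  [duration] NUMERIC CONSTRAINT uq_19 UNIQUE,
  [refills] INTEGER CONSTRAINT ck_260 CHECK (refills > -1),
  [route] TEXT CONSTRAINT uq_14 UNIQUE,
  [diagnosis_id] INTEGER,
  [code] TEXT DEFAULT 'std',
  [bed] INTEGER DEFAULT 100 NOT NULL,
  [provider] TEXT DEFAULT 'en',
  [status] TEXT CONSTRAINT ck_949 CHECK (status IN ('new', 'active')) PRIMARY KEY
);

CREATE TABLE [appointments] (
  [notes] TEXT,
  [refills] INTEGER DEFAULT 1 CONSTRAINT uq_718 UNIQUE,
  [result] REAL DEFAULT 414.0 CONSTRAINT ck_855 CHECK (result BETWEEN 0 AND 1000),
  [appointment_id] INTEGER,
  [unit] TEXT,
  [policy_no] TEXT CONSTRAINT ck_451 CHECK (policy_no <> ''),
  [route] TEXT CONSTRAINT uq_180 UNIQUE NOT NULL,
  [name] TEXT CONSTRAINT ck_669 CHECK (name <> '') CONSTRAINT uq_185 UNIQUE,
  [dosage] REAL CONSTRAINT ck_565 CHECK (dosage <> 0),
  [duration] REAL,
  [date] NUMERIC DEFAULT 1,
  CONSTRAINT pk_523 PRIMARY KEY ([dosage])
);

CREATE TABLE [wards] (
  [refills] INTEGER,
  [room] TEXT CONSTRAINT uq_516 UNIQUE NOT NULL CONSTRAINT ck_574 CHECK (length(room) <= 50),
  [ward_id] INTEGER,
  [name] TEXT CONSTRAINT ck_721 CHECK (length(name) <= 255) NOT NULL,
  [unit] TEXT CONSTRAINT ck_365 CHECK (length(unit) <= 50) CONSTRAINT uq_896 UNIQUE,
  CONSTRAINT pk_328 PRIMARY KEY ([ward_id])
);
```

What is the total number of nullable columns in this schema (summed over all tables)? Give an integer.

patients: 4 nullable (value, refills, severity, duration — PK (patient_id) and explicit NOT NULL columns excluded).
diagnoses: 7 nullable (dosage, duration, refills, route, diagnosis_id, code, provider — PK (status) and explicit NOT NULL columns excluded).
appointments: 9 nullable (notes, refills, result, appointment_id, unit, policy_no, name, duration, date — PK (dosage) and explicit NOT NULL columns excluded).
wards: 2 nullable (refills, unit — PK (ward_id) and explicit NOT NULL columns excluded).
Total: 4 + 7 + 9 + 2 = 22.

22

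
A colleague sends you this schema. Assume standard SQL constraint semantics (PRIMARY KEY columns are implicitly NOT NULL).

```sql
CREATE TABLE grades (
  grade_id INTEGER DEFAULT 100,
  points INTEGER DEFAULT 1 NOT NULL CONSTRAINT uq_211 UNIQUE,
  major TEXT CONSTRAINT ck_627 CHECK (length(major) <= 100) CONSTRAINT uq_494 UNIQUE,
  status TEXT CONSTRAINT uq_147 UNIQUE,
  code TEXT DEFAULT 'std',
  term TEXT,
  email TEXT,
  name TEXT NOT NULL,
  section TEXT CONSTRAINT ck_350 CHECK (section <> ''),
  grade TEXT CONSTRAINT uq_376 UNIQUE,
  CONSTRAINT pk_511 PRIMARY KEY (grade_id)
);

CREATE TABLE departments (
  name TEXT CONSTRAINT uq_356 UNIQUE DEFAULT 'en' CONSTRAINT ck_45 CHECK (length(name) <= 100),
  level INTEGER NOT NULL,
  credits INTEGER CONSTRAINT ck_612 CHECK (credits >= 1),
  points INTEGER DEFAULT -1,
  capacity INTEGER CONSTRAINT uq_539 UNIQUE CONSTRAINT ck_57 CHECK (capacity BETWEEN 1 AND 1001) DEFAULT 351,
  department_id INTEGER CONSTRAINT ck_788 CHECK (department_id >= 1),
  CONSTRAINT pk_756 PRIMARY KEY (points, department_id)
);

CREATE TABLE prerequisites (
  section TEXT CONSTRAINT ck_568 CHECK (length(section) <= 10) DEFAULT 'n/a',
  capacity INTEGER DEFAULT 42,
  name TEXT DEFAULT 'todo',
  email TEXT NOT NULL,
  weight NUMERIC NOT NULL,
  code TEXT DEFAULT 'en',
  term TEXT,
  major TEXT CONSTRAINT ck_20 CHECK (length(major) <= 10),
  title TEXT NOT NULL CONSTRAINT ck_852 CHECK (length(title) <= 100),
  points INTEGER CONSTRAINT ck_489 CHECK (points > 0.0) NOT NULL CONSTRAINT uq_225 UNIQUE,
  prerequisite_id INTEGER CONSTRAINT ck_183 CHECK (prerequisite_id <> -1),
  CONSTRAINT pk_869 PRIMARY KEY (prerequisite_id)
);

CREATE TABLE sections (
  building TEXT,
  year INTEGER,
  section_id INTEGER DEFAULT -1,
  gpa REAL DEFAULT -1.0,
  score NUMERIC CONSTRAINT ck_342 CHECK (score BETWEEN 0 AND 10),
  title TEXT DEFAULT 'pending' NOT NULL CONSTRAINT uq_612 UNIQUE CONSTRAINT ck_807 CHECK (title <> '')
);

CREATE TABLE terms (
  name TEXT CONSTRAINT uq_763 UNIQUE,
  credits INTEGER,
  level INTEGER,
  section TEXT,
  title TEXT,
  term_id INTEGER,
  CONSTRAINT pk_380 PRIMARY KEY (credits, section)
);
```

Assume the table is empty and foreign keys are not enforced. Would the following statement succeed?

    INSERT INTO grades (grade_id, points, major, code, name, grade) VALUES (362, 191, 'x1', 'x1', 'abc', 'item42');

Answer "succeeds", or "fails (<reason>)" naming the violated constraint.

NOT NULL columns: grade_id is supplied; name is supplied; points is supplied.
CHECK constraints: 'x1' satisfies (length(major) <= 100).
No constraint is violated.

succeeds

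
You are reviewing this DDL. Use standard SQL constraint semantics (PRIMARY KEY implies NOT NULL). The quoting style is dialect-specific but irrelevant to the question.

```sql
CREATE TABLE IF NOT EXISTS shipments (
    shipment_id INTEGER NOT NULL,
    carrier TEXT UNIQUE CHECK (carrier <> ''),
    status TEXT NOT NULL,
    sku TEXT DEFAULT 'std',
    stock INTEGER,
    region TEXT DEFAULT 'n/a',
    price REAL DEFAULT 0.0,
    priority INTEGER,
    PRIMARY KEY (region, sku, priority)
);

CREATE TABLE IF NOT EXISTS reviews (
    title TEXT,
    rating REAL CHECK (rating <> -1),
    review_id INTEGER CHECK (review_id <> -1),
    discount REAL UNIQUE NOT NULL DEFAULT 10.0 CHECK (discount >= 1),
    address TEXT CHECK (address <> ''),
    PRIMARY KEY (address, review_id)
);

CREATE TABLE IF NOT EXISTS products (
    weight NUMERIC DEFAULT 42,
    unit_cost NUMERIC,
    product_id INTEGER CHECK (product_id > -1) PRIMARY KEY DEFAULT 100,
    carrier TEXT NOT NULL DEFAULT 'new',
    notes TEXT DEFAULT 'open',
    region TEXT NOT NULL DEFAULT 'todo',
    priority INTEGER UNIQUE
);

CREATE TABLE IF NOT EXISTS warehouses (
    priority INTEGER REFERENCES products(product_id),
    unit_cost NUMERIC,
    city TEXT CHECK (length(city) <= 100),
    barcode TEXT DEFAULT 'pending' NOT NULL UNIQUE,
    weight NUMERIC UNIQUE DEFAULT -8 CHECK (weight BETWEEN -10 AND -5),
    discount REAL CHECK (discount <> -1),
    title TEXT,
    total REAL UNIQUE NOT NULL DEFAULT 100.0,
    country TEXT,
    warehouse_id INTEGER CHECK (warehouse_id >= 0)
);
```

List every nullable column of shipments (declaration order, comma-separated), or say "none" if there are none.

- shipment_id: declared NOT NULL → not nullable.
- carrier: CHECK does not forbid NULL (a CHECK constraint passes when its expression is NULL) → nullable.
- status: declared NOT NULL → not nullable.
- sku: part of the PRIMARY KEY, which implies NOT NULL → not nullable.
- stock: no NOT NULL constraint applies → nullable.
- region: part of the PRIMARY KEY, which implies NOT NULL → not nullable.
- price: DEFAULT only fills an omitted column; an explicit NULL is still allowed → nullable.
- priority: part of the PRIMARY KEY, which implies NOT NULL → not nullable.

carrier, stock, price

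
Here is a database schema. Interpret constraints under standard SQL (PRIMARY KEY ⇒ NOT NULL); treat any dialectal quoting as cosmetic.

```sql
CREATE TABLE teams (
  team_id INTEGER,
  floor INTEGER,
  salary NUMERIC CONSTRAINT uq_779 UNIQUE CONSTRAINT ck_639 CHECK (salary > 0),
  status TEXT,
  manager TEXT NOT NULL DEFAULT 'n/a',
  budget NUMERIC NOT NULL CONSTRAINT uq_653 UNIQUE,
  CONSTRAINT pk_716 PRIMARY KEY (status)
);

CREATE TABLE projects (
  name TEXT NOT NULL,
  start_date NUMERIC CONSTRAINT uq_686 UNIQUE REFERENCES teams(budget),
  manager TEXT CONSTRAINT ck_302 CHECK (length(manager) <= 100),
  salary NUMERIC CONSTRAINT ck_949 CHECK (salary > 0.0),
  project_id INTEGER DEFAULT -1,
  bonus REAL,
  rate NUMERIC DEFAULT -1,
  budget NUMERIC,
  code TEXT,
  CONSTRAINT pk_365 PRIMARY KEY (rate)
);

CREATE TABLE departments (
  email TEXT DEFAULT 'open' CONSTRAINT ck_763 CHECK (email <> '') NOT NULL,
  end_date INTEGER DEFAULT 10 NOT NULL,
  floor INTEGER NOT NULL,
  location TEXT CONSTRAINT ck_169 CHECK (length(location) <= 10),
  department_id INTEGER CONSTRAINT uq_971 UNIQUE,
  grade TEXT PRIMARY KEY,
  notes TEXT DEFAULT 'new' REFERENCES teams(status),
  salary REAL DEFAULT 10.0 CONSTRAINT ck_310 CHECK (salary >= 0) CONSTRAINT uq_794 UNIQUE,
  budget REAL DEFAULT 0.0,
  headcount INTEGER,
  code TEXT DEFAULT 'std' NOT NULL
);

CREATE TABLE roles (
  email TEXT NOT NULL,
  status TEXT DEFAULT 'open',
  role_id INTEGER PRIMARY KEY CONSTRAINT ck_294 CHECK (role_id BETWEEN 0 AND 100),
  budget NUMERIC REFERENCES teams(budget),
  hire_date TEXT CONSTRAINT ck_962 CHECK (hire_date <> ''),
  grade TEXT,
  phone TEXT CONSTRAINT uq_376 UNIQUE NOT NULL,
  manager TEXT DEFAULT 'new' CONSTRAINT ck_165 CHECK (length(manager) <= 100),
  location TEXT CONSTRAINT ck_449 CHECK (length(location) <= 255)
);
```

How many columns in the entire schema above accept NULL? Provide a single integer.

teams: 3 nullable (team_id, floor, salary — PK (status) and explicit NOT NULL columns excluded).
projects: 7 nullable (start_date, manager, salary, project_id, bonus, budget, code — PK (rate) and explicit NOT NULL columns excluded).
departments: 6 nullable (location, department_id, notes, salary, budget, headcount — PK (grade) and explicit NOT NULL columns excluded).
roles: 6 nullable (status, budget, hire_date, grade, manager, location — PK (role_id) and explicit NOT NULL columns excluded).
Total: 3 + 7 + 6 + 6 = 22.

22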